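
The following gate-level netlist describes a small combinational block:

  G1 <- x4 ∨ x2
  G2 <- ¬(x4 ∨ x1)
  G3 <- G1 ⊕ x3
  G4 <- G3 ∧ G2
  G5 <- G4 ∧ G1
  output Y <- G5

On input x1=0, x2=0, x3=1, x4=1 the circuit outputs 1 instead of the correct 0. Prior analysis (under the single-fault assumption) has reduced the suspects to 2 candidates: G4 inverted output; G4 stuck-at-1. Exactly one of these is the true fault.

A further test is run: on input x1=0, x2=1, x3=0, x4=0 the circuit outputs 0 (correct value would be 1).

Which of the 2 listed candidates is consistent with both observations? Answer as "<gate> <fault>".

G4 inverted output

Evaluate each candidate on input x1=0, x2=1, x3=0, x4=0:
  G4 inverted output: G1=1, G2=1, G3=1, G4=0 [inverted output], G5=0 → 0 — matches
  G4 stuck-at-1: G1=1, G2=1, G3=1, G4=1 [stuck-at-1], G5=1 → 1 — eliminated
Only G4 inverted output reproduces the observed 0.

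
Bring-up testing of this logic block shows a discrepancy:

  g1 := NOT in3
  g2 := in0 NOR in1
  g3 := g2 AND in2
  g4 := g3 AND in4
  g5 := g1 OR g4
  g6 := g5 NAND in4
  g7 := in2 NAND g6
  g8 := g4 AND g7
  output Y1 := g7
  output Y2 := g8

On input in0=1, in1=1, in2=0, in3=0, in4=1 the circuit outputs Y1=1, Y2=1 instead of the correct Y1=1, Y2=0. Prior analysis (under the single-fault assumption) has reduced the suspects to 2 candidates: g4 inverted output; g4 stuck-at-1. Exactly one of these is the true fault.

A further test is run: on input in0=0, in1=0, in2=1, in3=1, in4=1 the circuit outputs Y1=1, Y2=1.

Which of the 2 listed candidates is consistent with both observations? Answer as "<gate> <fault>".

Evaluate each candidate on input in0=0, in1=0, in2=1, in3=1, in4=1:
  g4 inverted output: g1=0, g2=1, g3=1, g4=0 [inverted output], g5=0, g6=1, g7=0, g8=0 → Y1=0, Y2=0 — eliminated
  g4 stuck-at-1: g1=0, g2=1, g3=1, g4=1 [stuck-at-1], g5=1, g6=0, g7=1, g8=1 → Y1=1, Y2=1 — matches
Only g4 stuck-at-1 reproduces the observed Y1=1, Y2=1.

g4 stuck-at-1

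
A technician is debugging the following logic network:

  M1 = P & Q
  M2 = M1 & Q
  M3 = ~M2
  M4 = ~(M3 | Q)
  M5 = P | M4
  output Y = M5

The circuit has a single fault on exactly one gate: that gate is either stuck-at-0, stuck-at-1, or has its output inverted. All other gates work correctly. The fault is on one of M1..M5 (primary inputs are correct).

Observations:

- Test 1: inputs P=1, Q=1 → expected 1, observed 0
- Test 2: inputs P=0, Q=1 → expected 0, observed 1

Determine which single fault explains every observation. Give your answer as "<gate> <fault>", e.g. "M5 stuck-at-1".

M5 inverted output

Fault-free values for test 1 (P=1, Q=1): M1=1, M2=1, M3=0, M4=0, M5=1, giving Y=1. Observed 0.
Test 1: faults giving observed 0 are {M5 stuck-at-0, M5 inverted output}.
Test 2 (P=0, Q=1): fault-free M1=0, M2=0, M3=1, M4=0, M5=0 → 0; observed 1. Eliminates M5 stuck-at-0.
Only M5 inverted output is consistent with every test.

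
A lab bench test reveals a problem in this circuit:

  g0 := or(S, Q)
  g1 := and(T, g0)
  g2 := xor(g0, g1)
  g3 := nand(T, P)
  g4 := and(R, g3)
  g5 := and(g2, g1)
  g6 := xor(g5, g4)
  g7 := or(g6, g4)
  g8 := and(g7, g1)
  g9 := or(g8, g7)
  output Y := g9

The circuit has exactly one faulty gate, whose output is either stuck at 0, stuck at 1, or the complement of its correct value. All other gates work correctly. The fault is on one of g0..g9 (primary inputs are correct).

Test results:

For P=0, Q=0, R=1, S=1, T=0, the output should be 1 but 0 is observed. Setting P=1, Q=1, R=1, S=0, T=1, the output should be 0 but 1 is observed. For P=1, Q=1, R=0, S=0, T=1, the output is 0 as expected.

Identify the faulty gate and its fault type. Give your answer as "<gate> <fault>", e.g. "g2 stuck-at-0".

Fault-free values for test 1 (P=0, Q=0, R=1, S=1, T=0): g0=1, g1=0, g2=1, g3=1, g4=1, g5=0, g6=1, g7=1, g8=0, g9=1, giving Y=1. Observed 0.
Test 1: faults giving observed 0 are {g3 stuck-at-0, g3 inverted output, g4 stuck-at-0, g4 inverted output, g7 stuck-at-0, g7 inverted output, g9 stuck-at-0, g9 inverted output}.
Test 2 (P=1, Q=1, R=1, S=0, T=1): fault-free g0=1, g1=1, g2=0, g3=0, g4=0, g5=0, g6=0, g7=0, g8=0, g9=0 → 0; observed 1. Eliminates g3 stuck-at-0, g4 stuck-at-0, g7 stuck-at-0, g9 stuck-at-0.
Test 3 (P=1, Q=1, R=0, S=0, T=1): fault-free g0=1, g1=1, g2=0, g3=0, g4=0, g5=0, g6=0, g7=0, g8=0, g9=0 → 0; observed 0. Eliminates g4 inverted output, g7 inverted output, g9 inverted output.
Only g3 inverted output is consistent with every test.

g3 inverted output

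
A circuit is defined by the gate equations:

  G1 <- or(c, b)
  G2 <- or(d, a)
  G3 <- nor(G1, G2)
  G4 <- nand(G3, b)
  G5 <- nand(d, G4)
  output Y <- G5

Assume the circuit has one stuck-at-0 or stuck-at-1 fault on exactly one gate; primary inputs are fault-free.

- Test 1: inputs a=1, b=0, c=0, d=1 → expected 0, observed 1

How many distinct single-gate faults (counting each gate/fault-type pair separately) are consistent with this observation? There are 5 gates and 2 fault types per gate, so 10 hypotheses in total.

2

Fault-free: G1=0, G2=1, G3=0, G4=1, G5=0 → 0. Observed 1.
  G1 stuck-at-0: output 0 ✗
  G1 stuck-at-1: output 0 ✗
  G2 stuck-at-0: output 0 ✗
  G2 stuck-at-1: output 0 ✗
  G3 stuck-at-0: output 0 ✗
  G3 stuck-at-1: output 0 ✗
  G4 stuck-at-0: output 1 ✓
  G4 stuck-at-1: output 0 ✗
  G5 stuck-at-0: output 0 ✗
  G5 stuck-at-1: output 1 ✓
Consistent faults: {G4 stuck-at-0, G5 stuck-at-1} — 2 in all.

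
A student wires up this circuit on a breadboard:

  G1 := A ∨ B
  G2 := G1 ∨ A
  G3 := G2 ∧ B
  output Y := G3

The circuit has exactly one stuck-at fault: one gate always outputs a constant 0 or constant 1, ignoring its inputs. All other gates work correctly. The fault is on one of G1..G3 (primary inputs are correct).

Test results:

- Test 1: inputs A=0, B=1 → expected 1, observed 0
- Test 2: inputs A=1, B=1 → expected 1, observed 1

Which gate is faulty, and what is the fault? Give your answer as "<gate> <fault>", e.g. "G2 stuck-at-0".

Fault-free values for test 1 (A=0, B=1): G1=1, G2=1, G3=1, giving Y=1. Observed 0.
Test 1: faults giving observed 0 are {G1 stuck-at-0, G2 stuck-at-0, G3 stuck-at-0}.
Test 2 (A=1, B=1): fault-free G1=1, G2=1, G3=1 → 1; observed 1. Eliminates G2 stuck-at-0, G3 stuck-at-0.
Only G1 stuck-at-0 is consistent with every test.

G1 stuck-at-0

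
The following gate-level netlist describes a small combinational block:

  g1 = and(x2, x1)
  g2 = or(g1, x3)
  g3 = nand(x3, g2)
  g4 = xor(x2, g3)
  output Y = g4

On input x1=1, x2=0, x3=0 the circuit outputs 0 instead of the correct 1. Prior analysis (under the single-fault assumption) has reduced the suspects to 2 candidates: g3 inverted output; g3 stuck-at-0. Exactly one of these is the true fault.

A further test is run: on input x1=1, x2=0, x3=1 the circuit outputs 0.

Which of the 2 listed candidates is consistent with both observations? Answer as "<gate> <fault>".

g3 stuck-at-0

Evaluate each candidate on input x1=1, x2=0, x3=1:
  g3 inverted output: g1=0, g2=1, g3=1 [inverted output], g4=1 → 1 — eliminated
  g3 stuck-at-0: g1=0, g2=1, g3=0 [stuck-at-0], g4=0 → 0 — matches
Only g3 stuck-at-0 reproduces the observed 0.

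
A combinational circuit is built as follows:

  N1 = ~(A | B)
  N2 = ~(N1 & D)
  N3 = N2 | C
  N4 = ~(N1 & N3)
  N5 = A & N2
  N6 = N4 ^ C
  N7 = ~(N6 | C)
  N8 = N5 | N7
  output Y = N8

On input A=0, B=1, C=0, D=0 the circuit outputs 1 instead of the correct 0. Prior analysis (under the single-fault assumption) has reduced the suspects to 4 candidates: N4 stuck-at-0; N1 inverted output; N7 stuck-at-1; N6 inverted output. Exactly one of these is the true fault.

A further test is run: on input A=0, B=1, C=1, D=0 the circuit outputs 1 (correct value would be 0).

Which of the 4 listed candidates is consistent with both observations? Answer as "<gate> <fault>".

N7 stuck-at-1

Evaluate each candidate on input A=0, B=1, C=1, D=0:
  N4 stuck-at-0: N1=0, N2=1, N3=1, N4=0 [stuck-at-0], N5=0, N6=1, N7=0, N8=0 → 0 — eliminated
  N1 inverted output: N1=1 [inverted output], N2=1, N3=1, N4=0, N5=0, N6=1, N7=0, N8=0 → 0 — eliminated
  N7 stuck-at-1: N1=0, N2=1, N3=1, N4=1, N5=0, N6=0, N7=1 [stuck-at-1], N8=1 → 1 — matches
  N6 inverted output: N1=0, N2=1, N3=1, N4=1, N5=0, N6=1 [inverted output], N7=0, N8=0 → 0 — eliminated
Only N7 stuck-at-1 reproduces the observed 1.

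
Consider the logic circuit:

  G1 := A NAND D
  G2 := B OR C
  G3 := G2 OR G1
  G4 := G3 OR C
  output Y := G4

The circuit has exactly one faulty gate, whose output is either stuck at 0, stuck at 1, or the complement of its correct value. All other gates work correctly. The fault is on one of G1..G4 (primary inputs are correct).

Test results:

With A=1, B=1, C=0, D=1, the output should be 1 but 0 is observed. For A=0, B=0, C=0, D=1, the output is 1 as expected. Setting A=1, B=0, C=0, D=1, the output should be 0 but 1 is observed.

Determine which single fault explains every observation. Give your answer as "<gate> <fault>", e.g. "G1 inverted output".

Fault-free values for test 1 (A=1, B=1, C=0, D=1): G1=0, G2=1, G3=1, G4=1, giving Y=1. Observed 0.
Test 1: faults giving observed 0 are {G2 stuck-at-0, G2 inverted output, G3 stuck-at-0, G3 inverted output, G4 stuck-at-0, G4 inverted output}.
Test 2 (A=0, B=0, C=0, D=1): fault-free G1=1, G2=0, G3=1, G4=1 → 1; observed 1. Eliminates G3 stuck-at-0, G3 inverted output, G4 stuck-at-0, G4 inverted output.
Test 3 (A=1, B=0, C=0, D=1): fault-free G1=0, G2=0, G3=0, G4=0 → 0; observed 1. Eliminates G2 stuck-at-0.
Only G2 inverted output is consistent with every test.

G2 inverted output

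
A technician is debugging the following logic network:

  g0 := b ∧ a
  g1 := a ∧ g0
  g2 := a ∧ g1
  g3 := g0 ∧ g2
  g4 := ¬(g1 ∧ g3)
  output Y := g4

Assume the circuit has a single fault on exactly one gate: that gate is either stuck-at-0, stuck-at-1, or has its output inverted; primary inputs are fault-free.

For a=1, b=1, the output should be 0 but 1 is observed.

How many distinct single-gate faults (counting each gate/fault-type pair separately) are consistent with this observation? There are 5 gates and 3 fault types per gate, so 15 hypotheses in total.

Fault-free: g0=1, g1=1, g2=1, g3=1, g4=0 → 0. Observed 1.
  g0: stuck-at-0, inverted output ✓; others ✗
  g1: stuck-at-0, inverted output ✓; others ✗
  g2: stuck-at-0, inverted output ✓; others ✗
  g3: stuck-at-0, inverted output ✓; others ✗
  g4: stuck-at-1, inverted output ✓; others ✗
Consistent faults: {g0 stuck-at-0, g0 inverted output, g1 stuck-at-0, g1 inverted output, g2 stuck-at-0, g2 inverted output, g3 stuck-at-0, g3 inverted output, g4 stuck-at-1, g4 inverted output} — 10 in all.

10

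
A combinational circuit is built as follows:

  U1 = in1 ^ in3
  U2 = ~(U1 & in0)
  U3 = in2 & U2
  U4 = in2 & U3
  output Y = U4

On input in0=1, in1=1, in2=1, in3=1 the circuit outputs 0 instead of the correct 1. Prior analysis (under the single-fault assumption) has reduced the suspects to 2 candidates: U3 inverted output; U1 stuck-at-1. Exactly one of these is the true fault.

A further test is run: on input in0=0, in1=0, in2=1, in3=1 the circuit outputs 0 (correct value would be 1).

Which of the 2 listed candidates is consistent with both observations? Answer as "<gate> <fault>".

Evaluate each candidate on input in0=0, in1=0, in2=1, in3=1:
  U3 inverted output: U1=1, U2=1, U3=0 [inverted output], U4=0 → 0 — matches
  U1 stuck-at-1: U1=1 [stuck-at-1], U2=1, U3=1, U4=1 → 1 — eliminated
Only U3 inverted output reproduces the observed 0.

U3 inverted output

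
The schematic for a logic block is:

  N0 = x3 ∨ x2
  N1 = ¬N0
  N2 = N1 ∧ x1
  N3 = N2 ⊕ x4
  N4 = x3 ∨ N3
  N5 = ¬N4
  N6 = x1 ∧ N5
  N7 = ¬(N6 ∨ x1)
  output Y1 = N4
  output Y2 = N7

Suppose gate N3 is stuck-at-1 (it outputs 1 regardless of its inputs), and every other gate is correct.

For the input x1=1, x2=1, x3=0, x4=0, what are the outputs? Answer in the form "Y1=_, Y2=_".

Propagate with N3 forced: N0=1, N1=0, N2=0, N3=1 [stuck-at-1], N4=1, N5=0, N6=0, N7=0.
So the outputs are Y1=1, Y2=0. (Without the fault they would be Y1=0, Y2=0.)

Y1=1, Y2=0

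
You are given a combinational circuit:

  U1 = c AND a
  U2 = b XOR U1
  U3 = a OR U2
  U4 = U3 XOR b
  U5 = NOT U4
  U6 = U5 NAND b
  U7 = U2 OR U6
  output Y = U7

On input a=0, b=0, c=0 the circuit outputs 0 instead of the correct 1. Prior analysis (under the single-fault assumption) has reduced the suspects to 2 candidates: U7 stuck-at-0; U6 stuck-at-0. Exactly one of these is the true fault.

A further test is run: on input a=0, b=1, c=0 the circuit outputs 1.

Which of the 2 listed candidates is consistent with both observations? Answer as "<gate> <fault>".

U6 stuck-at-0

Evaluate each candidate on input a=0, b=1, c=0:
  U7 stuck-at-0: U1=0, U2=1, U3=1, U4=0, U5=1, U6=0, U7=0 [stuck-at-0] → 0 — eliminated
  U6 stuck-at-0: U1=0, U2=1, U3=1, U4=0, U5=1, U6=0 [stuck-at-0], U7=1 → 1 — matches
Only U6 stuck-at-0 reproduces the observed 1.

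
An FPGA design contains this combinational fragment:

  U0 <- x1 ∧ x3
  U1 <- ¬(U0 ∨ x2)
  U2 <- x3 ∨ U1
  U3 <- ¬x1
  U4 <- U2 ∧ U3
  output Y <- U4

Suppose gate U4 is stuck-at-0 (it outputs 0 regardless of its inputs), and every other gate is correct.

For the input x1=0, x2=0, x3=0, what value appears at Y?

Propagate with U4 forced: U0=0, U1=1, U2=1, U3=1, U4=0 [stuck-at-0].
So Y = 0. (Without the fault it would be 1.)

0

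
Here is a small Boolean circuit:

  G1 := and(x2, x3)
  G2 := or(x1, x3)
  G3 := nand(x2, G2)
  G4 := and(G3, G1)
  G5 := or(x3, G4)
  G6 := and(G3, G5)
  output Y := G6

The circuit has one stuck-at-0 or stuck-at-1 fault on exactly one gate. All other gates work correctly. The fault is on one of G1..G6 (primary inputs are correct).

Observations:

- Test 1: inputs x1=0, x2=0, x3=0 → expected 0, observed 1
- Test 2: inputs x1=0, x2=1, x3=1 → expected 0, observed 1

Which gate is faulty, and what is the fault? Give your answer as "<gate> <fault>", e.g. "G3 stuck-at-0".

G6 stuck-at-1

Fault-free values for test 1 (x1=0, x2=0, x3=0): G1=0, G2=0, G3=1, G4=0, G5=0, G6=0, giving Y=0. Observed 1.
Test 1: faults giving observed 1 are {G1 stuck-at-1, G4 stuck-at-1, G5 stuck-at-1, G6 stuck-at-1}.
Test 2 (x1=0, x2=1, x3=1): fault-free G1=1, G2=1, G3=0, G4=0, G5=1, G6=0 → 0; observed 1. Eliminates G1 stuck-at-1, G4 stuck-at-1, G5 stuck-at-1.
Only G6 stuck-at-1 is consistent with every test.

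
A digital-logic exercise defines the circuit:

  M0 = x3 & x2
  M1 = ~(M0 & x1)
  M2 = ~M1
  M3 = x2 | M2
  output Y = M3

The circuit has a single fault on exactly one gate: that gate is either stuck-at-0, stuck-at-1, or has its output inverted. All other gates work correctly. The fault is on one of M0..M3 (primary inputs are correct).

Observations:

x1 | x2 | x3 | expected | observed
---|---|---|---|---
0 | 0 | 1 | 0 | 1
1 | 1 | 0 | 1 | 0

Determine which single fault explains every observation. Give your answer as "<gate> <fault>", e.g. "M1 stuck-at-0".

Fault-free values for test 1 (x1=0, x2=0, x3=1): M0=0, M1=1, M2=0, M3=0, giving Y=0. Observed 1.
Test 1: faults giving observed 1 are {M1 stuck-at-0, M1 inverted output, M2 stuck-at-1, M2 inverted output, M3 stuck-at-1, M3 inverted output}.
Test 2 (x1=1, x2=1, x3=0): fault-free M0=0, M1=1, M2=0, M3=1 → 1; observed 0. Eliminates M1 stuck-at-0, M1 inverted output, M2 stuck-at-1, M2 inverted output, M3 stuck-at-1.
Only M3 inverted output is consistent with every test.

M3 inverted output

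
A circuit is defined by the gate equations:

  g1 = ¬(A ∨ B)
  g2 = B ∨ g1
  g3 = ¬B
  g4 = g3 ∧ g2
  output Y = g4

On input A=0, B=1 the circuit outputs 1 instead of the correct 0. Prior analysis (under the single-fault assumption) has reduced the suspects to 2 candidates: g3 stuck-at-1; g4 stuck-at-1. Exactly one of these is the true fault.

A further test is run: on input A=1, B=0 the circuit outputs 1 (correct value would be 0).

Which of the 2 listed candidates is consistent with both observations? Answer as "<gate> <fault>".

Evaluate each candidate on input A=1, B=0:
  g3 stuck-at-1: g1=0, g2=0, g3=1 [stuck-at-1], g4=0 → 0 — eliminated
  g4 stuck-at-1: g1=0, g2=0, g3=1, g4=1 [stuck-at-1] → 1 — matches
Only g4 stuck-at-1 reproduces the observed 1.

g4 stuck-at-1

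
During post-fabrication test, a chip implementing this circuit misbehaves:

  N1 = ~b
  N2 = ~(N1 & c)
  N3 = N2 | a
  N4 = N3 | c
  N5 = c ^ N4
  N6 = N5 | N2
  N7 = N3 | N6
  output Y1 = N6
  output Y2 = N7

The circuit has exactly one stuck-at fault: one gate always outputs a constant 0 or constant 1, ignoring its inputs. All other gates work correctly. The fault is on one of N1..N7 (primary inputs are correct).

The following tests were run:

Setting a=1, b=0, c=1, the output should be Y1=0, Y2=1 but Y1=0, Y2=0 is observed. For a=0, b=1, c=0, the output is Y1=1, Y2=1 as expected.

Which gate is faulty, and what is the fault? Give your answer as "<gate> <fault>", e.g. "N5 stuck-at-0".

Fault-free values for test 1 (a=1, b=0, c=1): N1=1, N2=0, N3=1, N4=1, N5=0, N6=0, N7=1, giving Y1=0, Y2=1. Observed Y1=0, Y2=0.
Test 1: faults giving observed Y1=0, Y2=0 are {N3 stuck-at-0, N7 stuck-at-0}.
Test 2 (a=0, b=1, c=0): fault-free N1=0, N2=1, N3=1, N4=1, N5=1, N6=1, N7=1 → Y1=1, Y2=1; observed Y1=1, Y2=1. Eliminates N7 stuck-at-0.
Only N3 stuck-at-0 is consistent with every test.

N3 stuck-at-0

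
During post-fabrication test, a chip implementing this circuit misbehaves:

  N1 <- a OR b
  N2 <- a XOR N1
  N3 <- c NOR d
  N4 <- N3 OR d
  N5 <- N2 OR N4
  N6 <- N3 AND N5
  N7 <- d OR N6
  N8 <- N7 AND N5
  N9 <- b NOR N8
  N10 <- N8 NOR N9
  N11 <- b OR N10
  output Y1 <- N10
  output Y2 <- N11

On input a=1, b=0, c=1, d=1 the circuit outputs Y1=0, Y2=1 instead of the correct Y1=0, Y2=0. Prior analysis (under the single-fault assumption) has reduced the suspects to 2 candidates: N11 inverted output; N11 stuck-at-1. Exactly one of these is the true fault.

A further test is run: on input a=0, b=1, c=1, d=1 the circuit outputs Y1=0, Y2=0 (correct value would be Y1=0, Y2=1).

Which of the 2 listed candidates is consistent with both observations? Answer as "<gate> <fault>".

N11 inverted output

Evaluate each candidate on input a=0, b=1, c=1, d=1:
  N11 inverted output: N1=1, N2=1, N3=0, N4=1, N5=1, N6=0, N7=1, N8=1, N9=0, N10=0, N11=0 [inverted output] → Y1=0, Y2=0 — matches
  N11 stuck-at-1: N1=1, N2=1, N3=0, N4=1, N5=1, N6=0, N7=1, N8=1, N9=0, N10=0, N11=1 [stuck-at-1] → Y1=0, Y2=1 — eliminated
Only N11 inverted output reproduces the observed Y1=0, Y2=0.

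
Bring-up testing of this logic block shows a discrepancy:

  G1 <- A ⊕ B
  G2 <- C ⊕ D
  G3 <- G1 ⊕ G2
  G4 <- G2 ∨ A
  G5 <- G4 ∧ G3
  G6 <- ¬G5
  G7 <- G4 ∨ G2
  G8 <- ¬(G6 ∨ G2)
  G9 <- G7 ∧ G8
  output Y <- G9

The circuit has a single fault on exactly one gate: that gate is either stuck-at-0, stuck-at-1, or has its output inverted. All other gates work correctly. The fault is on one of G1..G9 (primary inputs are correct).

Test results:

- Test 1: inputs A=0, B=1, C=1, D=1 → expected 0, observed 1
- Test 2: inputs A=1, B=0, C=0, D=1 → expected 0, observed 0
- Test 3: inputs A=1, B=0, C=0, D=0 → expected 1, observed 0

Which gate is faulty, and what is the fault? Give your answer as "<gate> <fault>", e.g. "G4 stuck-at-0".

Fault-free values for test 1 (A=0, B=1, C=1, D=1): G1=1, G2=0, G3=1, G4=0, G5=0, G6=1, G7=0, G8=0, G9=0, giving Y=0. Observed 1.
Test 1: faults giving observed 1 are {G4 stuck-at-1, G4 inverted output, G9 stuck-at-1, G9 inverted output}.
Test 2 (A=1, B=0, C=0, D=1): fault-free G1=1, G2=1, G3=0, G4=1, G5=0, G6=1, G7=1, G8=0, G9=0 → 0; observed 0. Eliminates G9 stuck-at-1, G9 inverted output.
Test 3 (A=1, B=0, C=0, D=0): fault-free G1=1, G2=0, G3=1, G4=1, G5=1, G6=0, G7=1, G8=1, G9=1 → 1; observed 0. Eliminates G4 stuck-at-1.
Only G4 inverted output is consistent with every test.

G4 inverted output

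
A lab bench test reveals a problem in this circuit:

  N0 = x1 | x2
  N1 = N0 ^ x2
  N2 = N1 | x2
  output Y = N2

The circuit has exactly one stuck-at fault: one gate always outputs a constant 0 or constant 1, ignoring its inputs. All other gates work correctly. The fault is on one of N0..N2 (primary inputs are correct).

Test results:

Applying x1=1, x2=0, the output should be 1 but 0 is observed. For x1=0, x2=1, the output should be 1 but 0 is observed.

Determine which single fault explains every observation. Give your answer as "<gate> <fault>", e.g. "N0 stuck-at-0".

Fault-free values for test 1 (x1=1, x2=0): N0=1, N1=1, N2=1, giving Y=1. Observed 0.
Test 1: faults giving observed 0 are {N0 stuck-at-0, N1 stuck-at-0, N2 stuck-at-0}.
Test 2 (x1=0, x2=1): fault-free N0=1, N1=0, N2=1 → 1; observed 0. Eliminates N0 stuck-at-0, N1 stuck-at-0.
Only N2 stuck-at-0 is consistent with every test.

N2 stuck-at-0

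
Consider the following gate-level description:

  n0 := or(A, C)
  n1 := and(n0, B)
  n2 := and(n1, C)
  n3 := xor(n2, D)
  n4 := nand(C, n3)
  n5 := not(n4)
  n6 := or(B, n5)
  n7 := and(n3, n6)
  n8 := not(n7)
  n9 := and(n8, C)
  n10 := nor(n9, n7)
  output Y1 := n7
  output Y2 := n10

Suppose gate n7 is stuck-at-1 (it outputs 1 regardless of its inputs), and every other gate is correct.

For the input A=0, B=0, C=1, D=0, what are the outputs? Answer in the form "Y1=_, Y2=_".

Y1=1, Y2=0

Propagate with n7 forced: n0=1, n1=0, n2=0, n3=0, n4=1, n5=0, n6=0, n7=1 [stuck-at-1], n8=0, n9=0, n10=0.
So the outputs are Y1=1, Y2=0. (Without the fault they would be Y1=0, Y2=0.)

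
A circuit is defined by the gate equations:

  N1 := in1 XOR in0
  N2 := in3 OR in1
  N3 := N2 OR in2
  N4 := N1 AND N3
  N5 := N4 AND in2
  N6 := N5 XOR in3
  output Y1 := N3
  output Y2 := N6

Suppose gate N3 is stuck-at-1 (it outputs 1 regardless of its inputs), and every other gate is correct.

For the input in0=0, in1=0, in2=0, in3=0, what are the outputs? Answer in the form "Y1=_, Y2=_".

Propagate with N3 forced: N1=0, N2=0, N3=1 [stuck-at-1], N4=0, N5=0, N6=0.
So the outputs are Y1=1, Y2=0. (Without the fault they would be Y1=0, Y2=0.)

Y1=1, Y2=0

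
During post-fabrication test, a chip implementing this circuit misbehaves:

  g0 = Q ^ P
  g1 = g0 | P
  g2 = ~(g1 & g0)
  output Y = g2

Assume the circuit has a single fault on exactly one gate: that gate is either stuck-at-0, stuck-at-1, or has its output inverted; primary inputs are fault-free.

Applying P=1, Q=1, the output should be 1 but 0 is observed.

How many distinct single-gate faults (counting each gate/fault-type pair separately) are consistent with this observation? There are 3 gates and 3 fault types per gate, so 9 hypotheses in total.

4

Fault-free: g0=0, g1=1, g2=1 → 1. Observed 0.
  g0 stuck-at-0: output 1 ✗
  g0 stuck-at-1: output 0 ✓
  g0 inverted output: output 0 ✓
  g1 stuck-at-0: output 1 ✗
  g1 stuck-at-1: output 1 ✗
  g1 inverted output: output 1 ✗
  g2 stuck-at-0: output 0 ✓
  g2 stuck-at-1: output 1 ✗
  g2 inverted output: output 0 ✓
Consistent faults: {g0 stuck-at-1, g0 inverted output, g2 stuck-at-0, g2 inverted output} — 4 in all.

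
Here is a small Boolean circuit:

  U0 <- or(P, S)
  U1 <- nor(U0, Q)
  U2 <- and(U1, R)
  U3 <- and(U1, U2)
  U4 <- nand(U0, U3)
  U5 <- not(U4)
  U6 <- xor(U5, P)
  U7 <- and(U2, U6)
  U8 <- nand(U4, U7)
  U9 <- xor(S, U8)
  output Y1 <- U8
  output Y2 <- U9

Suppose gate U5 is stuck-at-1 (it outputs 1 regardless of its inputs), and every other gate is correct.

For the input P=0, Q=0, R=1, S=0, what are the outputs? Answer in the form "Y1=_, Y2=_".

Y1=0, Y2=0

Propagate with U5 forced: U0=0, U1=1, U2=1, U3=1, U4=1, U5=1 [stuck-at-1], U6=1, U7=1, U8=0, U9=0.
So the outputs are Y1=0, Y2=0. (Without the fault they would be Y1=1, Y2=1.)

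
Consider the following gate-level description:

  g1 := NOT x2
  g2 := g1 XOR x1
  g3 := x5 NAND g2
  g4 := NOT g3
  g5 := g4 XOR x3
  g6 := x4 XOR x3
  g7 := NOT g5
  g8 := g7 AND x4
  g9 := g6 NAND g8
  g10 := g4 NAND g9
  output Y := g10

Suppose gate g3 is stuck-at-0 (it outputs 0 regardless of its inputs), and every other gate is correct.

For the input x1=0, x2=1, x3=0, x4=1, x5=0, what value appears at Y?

0

Propagate with g3 forced: g1=0, g2=0, g3=0 [stuck-at-0], g4=1, g5=1, g6=1, g7=0, g8=0, g9=1, g10=0.
So Y = 0. (Without the fault it would be 1.)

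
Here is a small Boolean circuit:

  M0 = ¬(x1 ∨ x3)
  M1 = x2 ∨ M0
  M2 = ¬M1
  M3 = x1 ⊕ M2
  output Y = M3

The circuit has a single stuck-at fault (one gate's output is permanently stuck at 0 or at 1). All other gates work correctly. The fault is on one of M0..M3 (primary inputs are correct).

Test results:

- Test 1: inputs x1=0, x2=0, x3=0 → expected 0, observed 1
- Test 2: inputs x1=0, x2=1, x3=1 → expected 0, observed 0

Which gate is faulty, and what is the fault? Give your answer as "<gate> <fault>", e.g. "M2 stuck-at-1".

Fault-free values for test 1 (x1=0, x2=0, x3=0): M0=1, M1=1, M2=0, M3=0, giving Y=0. Observed 1.
Test 1: faults giving observed 1 are {M0 stuck-at-0, M1 stuck-at-0, M2 stuck-at-1, M3 stuck-at-1}.
Test 2 (x1=0, x2=1, x3=1): fault-free M0=0, M1=1, M2=0, M3=0 → 0; observed 0. Eliminates M1 stuck-at-0, M2 stuck-at-1, M3 stuck-at-1.
Only M0 stuck-at-0 is consistent with every test.

M0 stuck-at-0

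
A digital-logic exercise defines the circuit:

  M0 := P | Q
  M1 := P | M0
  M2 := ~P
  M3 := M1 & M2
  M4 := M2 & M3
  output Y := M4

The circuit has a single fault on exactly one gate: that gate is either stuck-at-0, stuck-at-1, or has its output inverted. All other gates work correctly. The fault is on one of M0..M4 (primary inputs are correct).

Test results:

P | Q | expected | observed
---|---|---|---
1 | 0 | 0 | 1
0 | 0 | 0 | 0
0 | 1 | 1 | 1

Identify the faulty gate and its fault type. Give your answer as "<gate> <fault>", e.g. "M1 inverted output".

Fault-free values for test 1 (P=1, Q=0): M0=1, M1=1, M2=0, M3=0, M4=0, giving Y=0. Observed 1.
Test 1: faults giving observed 1 are {M2 stuck-at-1, M2 inverted output, M4 stuck-at-1, M4 inverted output}.
Test 2 (P=0, Q=0): fault-free M0=0, M1=0, M2=1, M3=0, M4=0 → 0; observed 0. Eliminates M4 stuck-at-1, M4 inverted output.
Test 3 (P=0, Q=1): fault-free M0=1, M1=1, M2=1, M3=1, M4=1 → 1; observed 1. Eliminates M2 inverted output.
Only M2 stuck-at-1 is consistent with every test.

M2 stuck-at-1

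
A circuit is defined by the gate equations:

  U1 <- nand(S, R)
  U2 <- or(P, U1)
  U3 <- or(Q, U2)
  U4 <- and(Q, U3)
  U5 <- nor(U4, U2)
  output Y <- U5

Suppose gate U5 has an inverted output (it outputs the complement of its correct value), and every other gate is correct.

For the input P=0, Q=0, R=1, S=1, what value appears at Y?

0

Propagate with U5 forced: U1=0, U2=0, U3=0, U4=0, U5=0 [inverted output].
So Y = 0. (Without the fault it would be 1.)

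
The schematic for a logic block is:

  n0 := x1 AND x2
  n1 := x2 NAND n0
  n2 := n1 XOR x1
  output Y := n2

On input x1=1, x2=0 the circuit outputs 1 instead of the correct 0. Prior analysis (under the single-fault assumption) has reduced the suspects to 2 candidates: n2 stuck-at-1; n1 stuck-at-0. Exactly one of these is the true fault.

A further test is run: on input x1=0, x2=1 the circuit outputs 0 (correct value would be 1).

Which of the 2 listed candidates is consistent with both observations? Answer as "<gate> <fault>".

n1 stuck-at-0

Evaluate each candidate on input x1=0, x2=1:
  n2 stuck-at-1: n0=0, n1=1, n2=1 [stuck-at-1] → 1 — eliminated
  n1 stuck-at-0: n0=0, n1=0 [stuck-at-0], n2=0 → 0 — matches
Only n1 stuck-at-0 reproduces the observed 0.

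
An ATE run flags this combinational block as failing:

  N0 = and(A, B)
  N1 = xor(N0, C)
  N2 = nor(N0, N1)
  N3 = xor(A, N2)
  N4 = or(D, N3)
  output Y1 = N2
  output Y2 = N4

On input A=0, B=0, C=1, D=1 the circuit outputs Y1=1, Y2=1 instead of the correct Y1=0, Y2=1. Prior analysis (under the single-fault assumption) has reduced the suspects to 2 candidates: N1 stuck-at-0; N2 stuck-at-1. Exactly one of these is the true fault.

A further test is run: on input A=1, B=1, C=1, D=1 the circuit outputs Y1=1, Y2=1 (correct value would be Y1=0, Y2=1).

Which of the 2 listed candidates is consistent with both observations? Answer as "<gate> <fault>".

Evaluate each candidate on input A=1, B=1, C=1, D=1:
  N1 stuck-at-0: N0=1, N1=0 [stuck-at-0], N2=0, N3=1, N4=1 → Y1=0, Y2=1 — eliminated
  N2 stuck-at-1: N0=1, N1=0, N2=1 [stuck-at-1], N3=0, N4=1 → Y1=1, Y2=1 — matches
Only N2 stuck-at-1 reproduces the observed Y1=1, Y2=1.

N2 stuck-at-1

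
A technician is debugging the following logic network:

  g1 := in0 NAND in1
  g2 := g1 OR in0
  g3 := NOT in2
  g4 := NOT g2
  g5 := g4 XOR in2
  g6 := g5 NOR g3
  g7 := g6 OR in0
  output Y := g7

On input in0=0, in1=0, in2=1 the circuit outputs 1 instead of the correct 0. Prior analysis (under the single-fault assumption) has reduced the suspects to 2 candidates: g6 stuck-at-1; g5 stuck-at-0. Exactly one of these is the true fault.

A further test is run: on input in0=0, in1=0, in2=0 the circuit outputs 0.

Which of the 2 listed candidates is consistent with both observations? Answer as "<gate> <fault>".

g5 stuck-at-0

Evaluate each candidate on input in0=0, in1=0, in2=0:
  g6 stuck-at-1: g1=1, g2=1, g3=1, g4=0, g5=0, g6=1 [stuck-at-1], g7=1 → 1 — eliminated
  g5 stuck-at-0: g1=1, g2=1, g3=1, g4=0, g5=0 [stuck-at-0], g6=0, g7=0 → 0 — matches
Only g5 stuck-at-0 reproduces the observed 0.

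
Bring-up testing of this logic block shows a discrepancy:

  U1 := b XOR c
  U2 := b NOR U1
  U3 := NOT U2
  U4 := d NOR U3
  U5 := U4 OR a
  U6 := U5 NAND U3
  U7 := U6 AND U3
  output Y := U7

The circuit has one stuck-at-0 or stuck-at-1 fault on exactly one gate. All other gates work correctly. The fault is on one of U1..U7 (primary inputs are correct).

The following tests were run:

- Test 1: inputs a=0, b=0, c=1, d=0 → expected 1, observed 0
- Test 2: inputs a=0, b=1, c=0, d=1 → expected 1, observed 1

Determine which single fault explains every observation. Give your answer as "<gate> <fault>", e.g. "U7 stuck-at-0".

Fault-free values for test 1 (a=0, b=0, c=1, d=0): U1=1, U2=0, U3=1, U4=0, U5=0, U6=1, U7=1, giving Y=1. Observed 0.
Test 1: faults giving observed 0 are {U1 stuck-at-0, U2 stuck-at-1, U3 stuck-at-0, U4 stuck-at-1, U5 stuck-at-1, U6 stuck-at-0, U7 stuck-at-0}.
Test 2 (a=0, b=1, c=0, d=1): fault-free U1=1, U2=0, U3=1, U4=0, U5=0, U6=1, U7=1 → 1; observed 1. Eliminates U2 stuck-at-1, U3 stuck-at-0, U4 stuck-at-1, U5 stuck-at-1, U6 stuck-at-0, U7 stuck-at-0.
Only U1 stuck-at-0 is consistent with every test.

U1 stuck-at-0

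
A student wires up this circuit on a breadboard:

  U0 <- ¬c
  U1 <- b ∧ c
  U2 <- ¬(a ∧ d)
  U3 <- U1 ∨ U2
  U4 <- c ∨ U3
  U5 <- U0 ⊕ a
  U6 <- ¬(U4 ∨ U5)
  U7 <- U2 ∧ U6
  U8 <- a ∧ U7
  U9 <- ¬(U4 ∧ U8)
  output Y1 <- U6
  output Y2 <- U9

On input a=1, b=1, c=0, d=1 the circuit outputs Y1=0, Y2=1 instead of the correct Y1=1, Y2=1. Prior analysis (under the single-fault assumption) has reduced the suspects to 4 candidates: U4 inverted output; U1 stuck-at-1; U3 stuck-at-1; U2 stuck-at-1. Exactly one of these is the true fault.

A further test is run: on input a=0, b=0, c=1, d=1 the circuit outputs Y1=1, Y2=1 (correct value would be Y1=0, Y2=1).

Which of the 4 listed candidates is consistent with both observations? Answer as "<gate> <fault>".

U4 inverted output

Evaluate each candidate on input a=0, b=0, c=1, d=1:
  U4 inverted output: U0=0, U1=0, U2=1, U3=1, U4=0 [inverted output], U5=0, U6=1, U7=1, U8=0, U9=1 → Y1=1, Y2=1 — matches
  U1 stuck-at-1: U0=0, U1=1 [stuck-at-1], U2=1, U3=1, U4=1, U5=0, U6=0, U7=0, U8=0, U9=1 → Y1=0, Y2=1 — eliminated
  U3 stuck-at-1: U0=0, U1=0, U2=1, U3=1 [stuck-at-1], U4=1, U5=0, U6=0, U7=0, U8=0, U9=1 → Y1=0, Y2=1 — eliminated
  U2 stuck-at-1: U0=0, U1=0, U2=1 [stuck-at-1], U3=1, U4=1, U5=0, U6=0, U7=0, U8=0, U9=1 → Y1=0, Y2=1 — eliminated
Only U4 inverted output reproduces the observed Y1=1, Y2=1.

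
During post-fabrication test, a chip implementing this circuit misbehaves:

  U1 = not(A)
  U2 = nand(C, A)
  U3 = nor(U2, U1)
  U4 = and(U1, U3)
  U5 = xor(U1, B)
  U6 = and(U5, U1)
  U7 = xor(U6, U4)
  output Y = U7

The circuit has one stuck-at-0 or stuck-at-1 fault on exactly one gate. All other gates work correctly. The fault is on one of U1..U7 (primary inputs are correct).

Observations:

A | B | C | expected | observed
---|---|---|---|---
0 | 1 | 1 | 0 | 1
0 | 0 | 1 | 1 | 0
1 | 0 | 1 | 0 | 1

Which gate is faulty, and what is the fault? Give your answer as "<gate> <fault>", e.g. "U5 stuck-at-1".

Fault-free values for test 1 (A=0, B=1, C=1): U1=1, U2=1, U3=0, U4=0, U5=0, U6=0, U7=0, giving Y=0. Observed 1.
Test 1: faults giving observed 1 are {U3 stuck-at-1, U4 stuck-at-1, U5 stuck-at-1, U6 stuck-at-1, U7 stuck-at-1}.
Test 2 (A=0, B=0, C=1): fault-free U1=1, U2=1, U3=0, U4=0, U5=1, U6=1, U7=1 → 1; observed 0. Eliminates U5 stuck-at-1, U6 stuck-at-1, U7 stuck-at-1.
Test 3 (A=1, B=0, C=1): fault-free U1=0, U2=0, U3=1, U4=0, U5=0, U6=0, U7=0 → 0; observed 1. Eliminates U3 stuck-at-1.
Only U4 stuck-at-1 is consistent with every test.

U4 stuck-at-1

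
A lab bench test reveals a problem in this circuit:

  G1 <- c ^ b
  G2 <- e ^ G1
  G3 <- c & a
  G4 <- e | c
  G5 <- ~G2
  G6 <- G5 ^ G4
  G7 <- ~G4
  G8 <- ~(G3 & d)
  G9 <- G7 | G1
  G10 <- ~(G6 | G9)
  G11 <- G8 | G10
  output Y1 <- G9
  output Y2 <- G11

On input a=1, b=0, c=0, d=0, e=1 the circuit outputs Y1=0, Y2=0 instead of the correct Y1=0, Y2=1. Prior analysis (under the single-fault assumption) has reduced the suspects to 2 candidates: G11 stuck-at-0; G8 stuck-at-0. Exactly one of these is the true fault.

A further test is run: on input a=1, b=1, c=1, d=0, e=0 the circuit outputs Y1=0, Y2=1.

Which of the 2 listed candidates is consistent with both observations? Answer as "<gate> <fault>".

G8 stuck-at-0

Evaluate each candidate on input a=1, b=1, c=1, d=0, e=0:
  G11 stuck-at-0: G1=0, G2=0, G3=1, G4=1, G5=1, G6=0, G7=0, G8=1, G9=0, G10=1, G11=0 [stuck-at-0] → Y1=0, Y2=0 — eliminated
  G8 stuck-at-0: G1=0, G2=0, G3=1, G4=1, G5=1, G6=0, G7=0, G8=0 [stuck-at-0], G9=0, G10=1, G11=1 → Y1=0, Y2=1 — matches
Only G8 stuck-at-0 reproduces the observed Y1=0, Y2=1.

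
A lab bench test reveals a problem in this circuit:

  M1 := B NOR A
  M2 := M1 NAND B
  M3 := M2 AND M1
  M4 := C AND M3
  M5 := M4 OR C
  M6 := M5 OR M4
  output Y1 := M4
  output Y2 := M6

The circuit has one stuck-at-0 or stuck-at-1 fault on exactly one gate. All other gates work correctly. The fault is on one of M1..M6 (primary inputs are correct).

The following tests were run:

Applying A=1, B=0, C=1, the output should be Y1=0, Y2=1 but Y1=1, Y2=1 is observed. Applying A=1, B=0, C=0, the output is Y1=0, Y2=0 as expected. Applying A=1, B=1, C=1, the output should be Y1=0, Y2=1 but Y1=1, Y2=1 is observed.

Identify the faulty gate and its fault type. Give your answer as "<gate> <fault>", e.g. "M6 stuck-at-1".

M3 stuck-at-1

Fault-free values for test 1 (A=1, B=0, C=1): M1=0, M2=1, M3=0, M4=0, M5=1, M6=1, giving Y1=0, Y2=1. Observed Y1=1, Y2=1.
Test 1: faults giving observed Y1=1, Y2=1 are {M1 stuck-at-1, M3 stuck-at-1, M4 stuck-at-1}.
Test 2 (A=1, B=0, C=0): fault-free M1=0, M2=1, M3=0, M4=0, M5=0, M6=0 → Y1=0, Y2=0; observed Y1=0, Y2=0. Eliminates M4 stuck-at-1.
Test 3 (A=1, B=1, C=1): fault-free M1=0, M2=1, M3=0, M4=0, M5=1, M6=1 → Y1=0, Y2=1; observed Y1=1, Y2=1. Eliminates M1 stuck-at-1.
Only M3 stuck-at-1 is consistent with every test.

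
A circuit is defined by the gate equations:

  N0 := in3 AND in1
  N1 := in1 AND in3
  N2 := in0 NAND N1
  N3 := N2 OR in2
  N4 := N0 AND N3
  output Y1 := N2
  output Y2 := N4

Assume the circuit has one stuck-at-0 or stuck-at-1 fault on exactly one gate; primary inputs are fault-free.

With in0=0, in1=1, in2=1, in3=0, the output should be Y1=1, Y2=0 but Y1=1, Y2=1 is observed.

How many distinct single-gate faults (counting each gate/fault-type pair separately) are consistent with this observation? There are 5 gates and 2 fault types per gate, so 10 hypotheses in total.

Fault-free: N0=0, N1=0, N2=1, N3=1, N4=0 → Y1=1, Y2=0. Observed Y1=1, Y2=1.
  N0 stuck-at-0: output Y1=1, Y2=0 ✗
  N0 stuck-at-1: output Y1=1, Y2=1 ✓
  N1 stuck-at-0: output Y1=1, Y2=0 ✗
  N1 stuck-at-1: output Y1=1, Y2=0 ✗
  N2 stuck-at-0: output Y1=0, Y2=0 ✗
  N2 stuck-at-1: output Y1=1, Y2=0 ✗
  N3 stuck-at-0: output Y1=1, Y2=0 ✗
  N3 stuck-at-1: output Y1=1, Y2=0 ✗
  N4 stuck-at-0: output Y1=1, Y2=0 ✗
  N4 stuck-at-1: output Y1=1, Y2=1 ✓
Consistent faults: {N0 stuck-at-1, N4 stuck-at-1} — 2 in all.

2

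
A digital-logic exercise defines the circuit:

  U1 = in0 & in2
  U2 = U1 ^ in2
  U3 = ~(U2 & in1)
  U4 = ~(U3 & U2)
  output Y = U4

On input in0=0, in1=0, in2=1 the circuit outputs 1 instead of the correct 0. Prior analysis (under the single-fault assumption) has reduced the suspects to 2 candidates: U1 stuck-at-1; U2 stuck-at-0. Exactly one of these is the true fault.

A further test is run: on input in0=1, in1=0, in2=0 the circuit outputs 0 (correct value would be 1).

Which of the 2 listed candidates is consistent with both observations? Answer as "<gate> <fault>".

U1 stuck-at-1

Evaluate each candidate on input in0=1, in1=0, in2=0:
  U1 stuck-at-1: U1=1 [stuck-at-1], U2=1, U3=1, U4=0 → 0 — matches
  U2 stuck-at-0: U1=0, U2=0 [stuck-at-0], U3=1, U4=1 → 1 — eliminated
Only U1 stuck-at-1 reproduces the observed 0.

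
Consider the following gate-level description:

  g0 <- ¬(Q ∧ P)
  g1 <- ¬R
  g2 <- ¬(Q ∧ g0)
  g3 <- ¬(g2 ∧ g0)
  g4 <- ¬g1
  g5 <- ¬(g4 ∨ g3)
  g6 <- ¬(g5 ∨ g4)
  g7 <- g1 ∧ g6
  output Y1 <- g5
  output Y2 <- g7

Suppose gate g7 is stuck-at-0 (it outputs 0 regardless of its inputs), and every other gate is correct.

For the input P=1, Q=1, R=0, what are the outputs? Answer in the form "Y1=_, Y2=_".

Y1=0, Y2=0

Propagate with g7 forced: g0=0, g1=1, g2=1, g3=1, g4=0, g5=0, g6=1, g7=0 [stuck-at-0].
So the outputs are Y1=0, Y2=0. (Without the fault they would be Y1=0, Y2=1.)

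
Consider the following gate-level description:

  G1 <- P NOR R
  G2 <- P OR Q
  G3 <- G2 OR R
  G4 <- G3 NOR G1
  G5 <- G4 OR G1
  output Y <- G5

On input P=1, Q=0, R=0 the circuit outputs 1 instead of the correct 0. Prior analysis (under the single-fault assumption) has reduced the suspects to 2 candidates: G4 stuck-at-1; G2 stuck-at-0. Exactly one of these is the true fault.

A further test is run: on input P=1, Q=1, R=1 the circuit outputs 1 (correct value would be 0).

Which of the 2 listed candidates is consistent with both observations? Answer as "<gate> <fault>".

G4 stuck-at-1

Evaluate each candidate on input P=1, Q=1, R=1:
  G4 stuck-at-1: G1=0, G2=1, G3=1, G4=1 [stuck-at-1], G5=1 → 1 — matches
  G2 stuck-at-0: G1=0, G2=0 [stuck-at-0], G3=1, G4=0, G5=0 → 0 — eliminated
Only G4 stuck-at-1 reproduces the observed 1.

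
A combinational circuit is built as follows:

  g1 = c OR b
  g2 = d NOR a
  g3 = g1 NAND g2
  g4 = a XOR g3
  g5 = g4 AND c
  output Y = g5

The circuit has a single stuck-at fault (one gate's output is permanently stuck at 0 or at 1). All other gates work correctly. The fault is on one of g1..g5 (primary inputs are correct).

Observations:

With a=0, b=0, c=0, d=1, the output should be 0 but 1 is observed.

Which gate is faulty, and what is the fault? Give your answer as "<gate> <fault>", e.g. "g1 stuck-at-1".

Fault-free values for test 1 (a=0, b=0, c=0, d=1): g1=0, g2=0, g3=1, g4=1, g5=0, giving Y=0. Observed 1.
Test 1: faults giving observed 1 are {g5 stuck-at-1}.
Only g5 stuck-at-1 is consistent with every test.

g5 stuck-at-1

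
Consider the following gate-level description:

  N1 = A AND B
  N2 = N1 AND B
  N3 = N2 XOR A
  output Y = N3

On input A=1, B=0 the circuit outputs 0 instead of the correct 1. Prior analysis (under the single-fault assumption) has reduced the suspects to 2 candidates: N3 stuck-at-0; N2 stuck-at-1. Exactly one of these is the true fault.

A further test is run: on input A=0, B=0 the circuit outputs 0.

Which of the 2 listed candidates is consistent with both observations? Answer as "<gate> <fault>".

N3 stuck-at-0

Evaluate each candidate on input A=0, B=0:
  N3 stuck-at-0: N1=0, N2=0, N3=0 [stuck-at-0] → 0 — matches
  N2 stuck-at-1: N1=0, N2=1 [stuck-at-1], N3=1 → 1 — eliminated
Only N3 stuck-at-0 reproduces the observed 0.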